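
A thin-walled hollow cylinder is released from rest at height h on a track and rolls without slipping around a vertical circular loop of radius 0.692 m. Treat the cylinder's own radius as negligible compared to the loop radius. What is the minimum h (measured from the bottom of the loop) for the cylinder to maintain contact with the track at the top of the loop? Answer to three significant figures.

The moment of inertia is MR², giving k ≡ I/(MR²) = 1.
At the top, contact is just lost when gravity alone supplies the centripetal force: Mg = Mv_top²/r, i.e. v_top² = gr.
With ω = v/R, the kinetic energy at speed v is ½(1+k)Mv² = Mv².
Energy conservation from release (height h) to the top (height 2r): Mgh = Mg(2r) + M·gr.
Thus h_min = 2r + (1+k)r/2 = r(2 + 2/2) = 0.692 × 3 ≈ 2.08 m.

h_min ≈ 2.08 m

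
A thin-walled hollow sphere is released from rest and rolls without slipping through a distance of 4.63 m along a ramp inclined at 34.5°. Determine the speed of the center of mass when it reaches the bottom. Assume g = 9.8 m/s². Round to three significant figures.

v ≈ 5.55 m/s

With I = (2/3)MR², the ratio k = I/(MR²) is 2/3.
Since it rolls without slipping, ω = v/R and KE = ½Mv² + ½Iω² = ½(1+k)Mv² = (5/6)Mv².
The vertical drop is h = L sinθ = 4.63 × sin34.5° = 2.622 m.
Energy conservation: Mgh = (5/6)Mv², so v = √(2gh/(1+k)) = √(2 × 9.8 × 2.622 / 1.667) ≈ 5.55 m/s.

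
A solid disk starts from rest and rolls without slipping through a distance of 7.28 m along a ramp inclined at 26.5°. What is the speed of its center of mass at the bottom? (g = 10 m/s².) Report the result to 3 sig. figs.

v ≈ 6.58 m/s

Here I = (1/2)MR², so the shape factor k = I/(MR²) = 0.5.
Since it rolls without slipping, ω = v/R and KE = ½Mv² + ½Iω² = ½(1+k)Mv² = (3/4)Mv².
The vertical drop is h = L sinθ = 7.28 × sin26.5° = 3.248 m.
Setting Mgh = (3/4)Mv² gives v = √(2gh/(1+k)) = √(2·10·3.248/1.5) ≈ 6.58 m/s.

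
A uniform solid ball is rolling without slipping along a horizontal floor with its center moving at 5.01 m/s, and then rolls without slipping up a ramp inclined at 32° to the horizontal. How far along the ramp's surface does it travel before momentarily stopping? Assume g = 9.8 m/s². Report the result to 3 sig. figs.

For this body I = (2/5)MR², i.e. k = I/(MR²) = 0.4.
Since it rolls without slipping, ω = v/R and KE = ½Mv² + ½Iω² = ½(1+k)Mv² = (7/10)Mv².
Setting this equal to Mgh gives the vertical rise h = (1+k)v₀²/(2g) = 1.4×5.01²/(2×9.8) = 1.793 m.
The distance along the slope is d = h/sinθ = 1.793/sin32° ≈ 3.38 m.

d ≈ 3.38 m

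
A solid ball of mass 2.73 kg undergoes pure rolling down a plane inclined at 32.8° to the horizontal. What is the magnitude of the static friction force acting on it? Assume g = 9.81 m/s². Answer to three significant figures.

Here I = (2/5)MR², so the shape factor k = I/(MR²) = 0.4.
Translational: Mg sinθ − f = Ma. Rotational about the CM: fR = Iα = kMRa, so f = kMa.
Combining, a = g sinθ/(1+k) and f = kMa = kMg sinθ/(1+k).
f = 0.4 × 2.73 × 9.81 × sin32.8° / 1.4 ≈ 4.15 N.

f ≈ 4.15 N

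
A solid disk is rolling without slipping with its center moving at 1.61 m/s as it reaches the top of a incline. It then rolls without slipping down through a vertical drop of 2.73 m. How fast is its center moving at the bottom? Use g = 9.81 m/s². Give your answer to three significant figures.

v ≈ 6.19 m/s

The moment of inertia is (1/2)MR², giving k ≡ I/(MR²) = 0.5.
The rolling condition ω = v/R makes the rotational term ½I(v/R)² = ½kMv², so KE_total = ½(1+k)Mv² = (3/4)Mv².
Conserving energy between top and bottom: (3/4)Mv² = (3/4)Mv₀² + Mgh, hence v² = v₀² + 2gh/(1+k).
v = √(1.61² + 2×9.81×2.73/1.5) = √38.3 ≈ 6.19 m/s.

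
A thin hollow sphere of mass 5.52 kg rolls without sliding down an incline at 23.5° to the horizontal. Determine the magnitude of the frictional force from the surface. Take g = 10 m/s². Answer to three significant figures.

f ≈ 8.80 N

With I = (2/3)MR², the ratio k = I/(MR²) is 2/3.
Along the incline Mg sinθ − f = Ma, and torque about the center fR = Iα = kMR²(a/R) gives f = kMa.
Combining, a = g sinθ/(1+k) and f = kMa = kMg sinθ/(1+k).
f = (2/3) × 5.52 × 10 × sin23.5° / 1.667 ≈ 8.80 N.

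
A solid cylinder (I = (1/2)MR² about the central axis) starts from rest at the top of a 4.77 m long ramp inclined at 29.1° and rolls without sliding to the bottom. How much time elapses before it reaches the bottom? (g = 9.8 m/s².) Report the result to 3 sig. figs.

Here I = (1/2)MR², so the shape factor k = I/(MR²) = 0.5.
Along the incline Mg sinθ − f = Ma, and torque about the center fR = Iα = kMR²(a/R) gives f = kMa.
Hence a = g sinθ/(1+k) = 9.8×sin29.1°/1.5 = 3.177 m/s².
With constant a from rest, t = √(2L/a) = √(2·4.77/3.177) ≈ 1.73 s.

t ≈ 1.73 s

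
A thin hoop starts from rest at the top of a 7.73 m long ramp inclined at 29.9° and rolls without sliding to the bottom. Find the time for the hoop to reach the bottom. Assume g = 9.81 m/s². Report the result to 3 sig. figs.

t ≈ 2.51 s

With I = MR², the ratio k = I/(MR²) is 1.
Newton's second law down the slope: Mg sinθ − f = Ma. The torque equation fR = Iα (with α = a/R) gives f = kMa.
Hence a = g sinθ/(1+k) = 9.81×sin29.9°/2 = 2.445 m/s².
Starting from rest, L = ½at², so t = √(2L/a) = √(2×7.73/2.445) ≈ 2.51 s.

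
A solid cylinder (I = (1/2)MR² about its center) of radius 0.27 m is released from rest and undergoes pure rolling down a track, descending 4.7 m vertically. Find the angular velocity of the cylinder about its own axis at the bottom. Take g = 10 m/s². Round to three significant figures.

Here I = (1/2)MR², so the shape factor k = I/(MR²) = 0.5.
Pure rolling means v = ωR; then KE = ½Mv² + ½I(v/R)² = ½(1+k)Mv² = (3/4)Mv².
Energy conservation Mgh = ½(1+k)Mv² gives v = √(2gh/(1+k)) = √(2 × 10 × 4.7 / 1.5) = 7.916 m/s.
Then ω = v/R = 7.916 / 0.27 ≈ 29.3 rad/s.

ω ≈ 29.3 rad/s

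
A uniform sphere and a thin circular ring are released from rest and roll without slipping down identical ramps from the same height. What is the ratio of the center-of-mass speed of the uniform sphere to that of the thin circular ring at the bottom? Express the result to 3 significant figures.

Each satisfies Mgh = ½(1+k)Mv² with k = I/(MR²), so v ∝ 1/√(1+k).
For the uniform sphere k = 0.4; for the thin circular ring k = 1.
v₁/v₂ = √((1+k₂)/(1+k₁)) = √(2/1.4) ≈ 1.20.

v_ratio ≈ 1.20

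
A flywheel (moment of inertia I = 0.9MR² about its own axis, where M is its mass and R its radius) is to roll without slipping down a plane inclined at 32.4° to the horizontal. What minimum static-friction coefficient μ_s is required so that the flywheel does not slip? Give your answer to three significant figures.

μ_min ≈ 0.301

The moment of inertia is 0.9MR², giving k ≡ I/(MR²) = 0.9.
Along the incline Mg sinθ − f = Ma, and torque about the center fR = Iα = kMR²(a/R) gives f = kMa.
These give a = g sinθ/(1+k) and the required friction f = kMg sinθ/(1+k).
The normal force is N = Mg cosθ, so μ_min = f/N = k tanθ/(1+k).
μ_min = 0.9 × tan32.4° / 1.9 ≈ 0.301.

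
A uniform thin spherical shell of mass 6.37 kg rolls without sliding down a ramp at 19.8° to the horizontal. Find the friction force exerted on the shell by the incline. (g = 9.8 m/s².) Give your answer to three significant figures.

f ≈ 8.46 N

The moment of inertia is (2/3)MR², giving k ≡ I/(MR²) = 2/3.
Along the incline Mg sinθ − f = Ma, and torque about the center fR = Iα = kMR²(a/R) gives f = kMa.
Combining, a = g sinθ/(1+k) and f = kMa = kMg sinθ/(1+k).
f = (2/3) × 6.37 × 9.8 × sin19.8° / 1.667 ≈ 8.46 N.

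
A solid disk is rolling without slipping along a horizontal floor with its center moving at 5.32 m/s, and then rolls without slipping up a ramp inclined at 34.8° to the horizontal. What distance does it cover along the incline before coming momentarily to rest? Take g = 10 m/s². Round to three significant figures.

Here I = (1/2)MR², so the shape factor k = I/(MR²) = 0.5.
Rolling without slipping gives ω = v/R, so the total kinetic energy is ½Mv² + ½Iω² = ½(1+k)Mv² = (3/4)Mv².
Setting this equal to Mgh gives the vertical rise h = (1+k)v₀²/(2g) = 1.5×5.32²/(2×10) = 2.123 m.
Along the incline, d = h/sinθ = 2.123/sin34.8° ≈ 3.72 m.

d ≈ 3.72 m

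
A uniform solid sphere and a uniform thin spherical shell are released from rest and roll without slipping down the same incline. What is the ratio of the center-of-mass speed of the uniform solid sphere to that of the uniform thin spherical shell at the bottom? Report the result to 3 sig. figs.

Each satisfies Mgh = ½(1+k)Mv² with k = I/(MR²), so v ∝ 1/√(1+k).
For the uniform solid sphere k = 0.4; for the uniform thin spherical shell k = 2/3.
v₁/v₂ = √((1+k₂)/(1+k₁)) = √(1.667/1.4) ≈ 1.09.

v_ratio ≈ 1.09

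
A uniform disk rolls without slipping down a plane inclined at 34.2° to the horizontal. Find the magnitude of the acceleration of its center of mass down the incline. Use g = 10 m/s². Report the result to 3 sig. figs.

a ≈ 3.75 m/s²

Here I = (1/2)MR², so the shape factor k = I/(MR²) = 0.5.
Translational: Mg sinθ − f = Ma. Rotational about the CM: fR = Iα = kMRa, so f = kMa.
Eliminating f: Mg sinθ = (1+k)Ma, so a = g sinθ/(1+k) = 10 × sin34.2° / 1.5 ≈ 3.75 m/s².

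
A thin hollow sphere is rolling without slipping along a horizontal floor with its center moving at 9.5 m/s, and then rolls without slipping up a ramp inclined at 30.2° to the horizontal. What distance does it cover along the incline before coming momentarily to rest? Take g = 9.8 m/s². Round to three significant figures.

d ≈ 15.3 m

The moment of inertia is (2/3)MR², giving k ≡ I/(MR²) = 2/3.
Pure rolling means v = ωR; then KE = ½Mv² + ½I(v/R)² = ½(1+k)Mv² = (5/6)Mv².
Setting this equal to Mgh gives the vertical rise h = (1+k)v₀²/(2g) = 1.667×9.5²/(2×9.8) = 7.674 m.
The distance along the slope is d = h/sinθ = 7.674/sin30.2° ≈ 15.3 m.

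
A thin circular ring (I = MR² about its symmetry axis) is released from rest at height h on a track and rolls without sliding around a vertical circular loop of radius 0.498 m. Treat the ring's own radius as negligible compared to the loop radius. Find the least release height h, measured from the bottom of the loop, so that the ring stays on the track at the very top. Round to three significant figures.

h_min ≈ 1.49 m

Here I = MR², so the shape factor k = I/(MR²) = 1.
At the top, contact is just lost when gravity alone supplies the centripetal force: Mg = Mv_top²/r, i.e. v_top² = gr.
With ω = v/R, the kinetic energy at speed v is ½(1+k)Mv² = Mv².
Energy conservation from release (height h) to the top (height 2r): Mgh = Mg(2r) + M·gr.
Thus h_min = 2r + (1+k)r/2 = r(2 + 2/2) = 0.498 × 3 ≈ 1.49 m.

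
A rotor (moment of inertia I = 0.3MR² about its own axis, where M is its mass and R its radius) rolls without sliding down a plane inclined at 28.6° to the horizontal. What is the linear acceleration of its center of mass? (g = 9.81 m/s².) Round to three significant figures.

a ≈ 3.61 m/s²

Here I = 0.3MR², so the shape factor k = I/(MR²) = 0.3.
Translational: Mg sinθ − f = Ma. Rotational about the CM: fR = Iα = kMRa, so f = kMa.
Eliminating f: Mg sinθ = (1+k)Ma, so a = g sinθ/(1+k) = 9.81 × sin28.6° / 1.3 ≈ 3.61 m/s².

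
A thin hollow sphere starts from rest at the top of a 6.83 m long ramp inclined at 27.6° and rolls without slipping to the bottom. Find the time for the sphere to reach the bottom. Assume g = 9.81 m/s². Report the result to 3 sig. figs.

With I = (2/3)MR², the ratio k = I/(MR²) is 2/3.
Along the incline Mg sinθ − f = Ma, and torque about the center fR = Iα = kMR²(a/R) gives f = kMa.
Hence a = g sinθ/(1+k) = 9.81×sin27.6°/1.667 = 2.727 m/s².
Starting from rest, L = ½at², so t = √(2L/a) = √(2×6.83/2.727) ≈ 2.24 s.

t ≈ 2.24 s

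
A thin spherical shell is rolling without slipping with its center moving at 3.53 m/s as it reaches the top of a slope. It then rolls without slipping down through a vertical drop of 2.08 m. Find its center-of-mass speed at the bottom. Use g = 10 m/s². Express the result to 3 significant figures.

The moment of inertia is (2/3)MR², giving k ≡ I/(MR²) = 2/3.
Rolling without slipping gives ω = v/R, so the total kinetic energy is ½Mv² + ½Iω² = ½(1+k)Mv² = (5/6)Mv².
Conserving energy between top and bottom: (5/6)Mv² = (5/6)Mv₀² + Mgh, hence v² = v₀² + 2gh/(1+k).
v = √(3.53² + 2×10×2.08/1.667) = √37.42 ≈ 6.12 m/s.

v ≈ 6.12 m/s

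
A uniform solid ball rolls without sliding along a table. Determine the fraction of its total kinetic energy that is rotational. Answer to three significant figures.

fraction ≈ 0.286

For this body I = (2/5)MR², i.e. k = I/(MR²) = 0.4.
Since ω = v/R, the translational part is ½Mv² and the rotational part is ½I(v/R)² = ½kMv²; the total is ½(1+k)Mv².
The rotational fraction is therefore k/(1+k) = 0.4/1.4 ≈ 0.286.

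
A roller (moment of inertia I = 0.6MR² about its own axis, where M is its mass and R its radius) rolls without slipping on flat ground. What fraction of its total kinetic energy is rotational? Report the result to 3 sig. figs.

fraction ≈ 0.375

For this body I = 0.6MR², i.e. k = I/(MR²) = 0.6.
With ω = v/R, KE_trans = ½Mv² and KE_rot = ½Iω² = ½kMv², so KE_total = ½(1+k)Mv².
The rotational fraction is therefore k/(1+k) = 0.6/1.6 ≈ 0.375.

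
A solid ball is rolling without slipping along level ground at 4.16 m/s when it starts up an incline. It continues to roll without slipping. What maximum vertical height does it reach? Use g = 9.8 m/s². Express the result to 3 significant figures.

The moment of inertia is (2/5)MR², giving k ≡ I/(MR²) = 0.4.
The rolling condition ω = v/R makes the rotational term ½I(v/R)² = ½kMv², so KE_total = ½(1+k)Mv² = (7/10)Mv².
At the top the kinetic energy is zero, so (7/10)Mv₀² = Mgh.
Thus h = (1+k)v₀²/(2g) = 1.4 × 4.16² / (2 × 9.8) ≈ 1.24 m.

h ≈ 1.24 m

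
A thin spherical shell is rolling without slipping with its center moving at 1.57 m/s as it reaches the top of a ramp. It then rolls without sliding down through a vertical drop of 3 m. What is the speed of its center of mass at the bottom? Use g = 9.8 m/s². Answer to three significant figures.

v ≈ 6.14 m/s

With I = (2/3)MR², the ratio k = I/(MR²) is 2/3.
Since it rolls without slipping, ω = v/R and KE = ½Mv² + ½Iω² = ½(1+k)Mv² = (5/6)Mv².
Energy conservation: (5/6)Mv₀² + Mgh = (5/6)Mv², so v² = v₀² + 2gh/(1+k).
v = √(1.57² + 2×9.8×3/1.667) = √37.74 ≈ 6.14 m/s.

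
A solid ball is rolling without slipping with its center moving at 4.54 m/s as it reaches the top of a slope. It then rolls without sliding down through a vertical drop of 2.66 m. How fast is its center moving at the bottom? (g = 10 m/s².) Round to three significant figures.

For this body I = (2/5)MR², i.e. k = I/(MR²) = 0.4.
The rolling condition ω = v/R makes the rotational term ½I(v/R)² = ½kMv², so KE_total = ½(1+k)Mv² = (7/10)Mv².
Energy conservation: (7/10)Mv₀² + Mgh = (7/10)Mv², so v² = v₀² + 2gh/(1+k).
v = √(4.54² + 2×10×2.66/1.4) = √58.61 ≈ 7.66 m/s.

v ≈ 7.66 m/s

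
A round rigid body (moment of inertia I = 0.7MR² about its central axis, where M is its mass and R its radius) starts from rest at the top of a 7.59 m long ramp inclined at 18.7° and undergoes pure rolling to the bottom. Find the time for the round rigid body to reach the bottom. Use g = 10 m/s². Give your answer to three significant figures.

With I = 0.7MR², the ratio k = I/(MR²) is 0.7.
Newton's second law down the slope: Mg sinθ − f = Ma. The torque equation fR = Iα (with α = a/R) gives f = kMa.
Hence a = g sinθ/(1+k) = 10×sin18.7°/1.7 = 1.886 m/s².
Starting from rest, L = ½at², so t = √(2L/a) = √(2×7.59/1.886) ≈ 2.84 s.

t ≈ 2.84 s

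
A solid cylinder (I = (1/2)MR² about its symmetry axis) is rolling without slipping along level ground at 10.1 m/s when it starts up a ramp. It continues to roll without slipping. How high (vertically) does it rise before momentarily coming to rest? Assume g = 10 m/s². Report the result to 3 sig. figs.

h ≈ 7.65 m

The moment of inertia is (1/2)MR², giving k ≡ I/(MR²) = 0.5.
Pure rolling means v = ωR; then KE = ½Mv² + ½I(v/R)² = ½(1+k)Mv² = (3/4)Mv².
At the top the kinetic energy is zero, so (3/4)Mv₀² = Mgh.
Thus h = (1+k)v₀²/(2g) = 1.5 × 10.1² / (2 × 10) ≈ 7.65 m.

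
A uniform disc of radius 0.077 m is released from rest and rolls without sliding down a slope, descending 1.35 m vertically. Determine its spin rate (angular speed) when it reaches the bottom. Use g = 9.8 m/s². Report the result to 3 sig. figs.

Here I = (1/2)MR², so the shape factor k = I/(MR²) = 0.5.
Since it rolls without slipping, ω = v/R and KE = ½Mv² + ½Iω² = ½(1+k)Mv² = (3/4)Mv².
Energy conservation Mgh = ½(1+k)Mv² gives v = √(2gh/(1+k)) = √(2 × 9.8 × 1.35 / 1.5) = 4.2 m/s.
Then ω = v/R = 4.2 / 0.077 ≈ 54.5 rad/s.

ω ≈ 54.5 rad/s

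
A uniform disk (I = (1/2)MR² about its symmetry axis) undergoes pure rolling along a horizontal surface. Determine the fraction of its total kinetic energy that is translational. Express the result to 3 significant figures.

fraction ≈ 0.667

Here I = (1/2)MR², so the shape factor k = I/(MR²) = 0.5.
With ω = v/R, KE_trans = ½Mv² and KE_rot = ½Iω² = ½kMv², so KE_total = ½(1+k)Mv².
The translational fraction is therefore 1/(1+k) = 1/1.5 ≈ 0.667.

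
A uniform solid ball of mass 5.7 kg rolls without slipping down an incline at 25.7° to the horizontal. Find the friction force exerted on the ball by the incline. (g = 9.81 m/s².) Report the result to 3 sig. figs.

The moment of inertia is (2/5)MR², giving k ≡ I/(MR²) = 0.4.
Along the incline Mg sinθ − f = Ma, and torque about the center fR = Iα = kMR²(a/R) gives f = kMa.
Combining, a = g sinθ/(1+k) and f = kMa = kMg sinθ/(1+k).
f = 0.4 × 5.7 × 9.81 × sin25.7° / 1.4 ≈ 6.93 N.

f ≈ 6.93 N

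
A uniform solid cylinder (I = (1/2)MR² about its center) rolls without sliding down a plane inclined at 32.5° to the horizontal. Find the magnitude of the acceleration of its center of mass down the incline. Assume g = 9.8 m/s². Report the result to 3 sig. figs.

a ≈ 3.51 m/s²

For this body I = (1/2)MR², i.e. k = I/(MR²) = 0.5.
Along the incline Mg sinθ − f = Ma, and torque about the center fR = Iα = kMR²(a/R) gives f = kMa.
Eliminating f: Mg sinθ = (1+k)Ma, so a = g sinθ/(1+k) = 9.8 × sin32.5° / 1.5 ≈ 3.51 m/s².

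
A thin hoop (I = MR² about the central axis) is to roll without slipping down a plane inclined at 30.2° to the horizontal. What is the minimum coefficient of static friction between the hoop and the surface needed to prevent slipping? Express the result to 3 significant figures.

μ_min ≈ 0.291

Here I = MR², so the shape factor k = I/(MR²) = 1.
Translational: Mg sinθ − f = Ma. Rotational about the CM: fR = Iα = kMRa, so f = kMa.
These give a = g sinθ/(1+k) and the required friction f = kMg sinθ/(1+k).
The normal force is N = Mg cosθ, so μ_min = f/N = k tanθ/(1+k).
μ_min = 1 × tan30.2° / 2 ≈ 0.291.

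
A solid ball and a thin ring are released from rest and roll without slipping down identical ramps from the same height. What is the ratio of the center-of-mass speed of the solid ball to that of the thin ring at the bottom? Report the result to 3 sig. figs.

v_ratio ≈ 1.20

Each satisfies Mgh = ½(1+k)Mv² with k = I/(MR²), so v ∝ 1/√(1+k).
For the solid ball k = 0.4; for the thin ring k = 1.
v₁/v₂ = √((1+k₂)/(1+k₁)) = √(2/1.4) ≈ 1.20.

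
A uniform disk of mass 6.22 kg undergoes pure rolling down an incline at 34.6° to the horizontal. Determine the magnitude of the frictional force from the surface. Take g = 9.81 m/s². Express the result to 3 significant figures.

The moment of inertia is (1/2)MR², giving k ≡ I/(MR²) = 0.5.
Translational: Mg sinθ − f = Ma. Rotational about the CM: fR = Iα = kMRa, so f = kMa.
Combining, a = g sinθ/(1+k) and f = kMa = kMg sinθ/(1+k).
f = 0.5 × 6.22 × 9.81 × sin34.6° / 1.5 ≈ 11.5 N.

f ≈ 11.5 N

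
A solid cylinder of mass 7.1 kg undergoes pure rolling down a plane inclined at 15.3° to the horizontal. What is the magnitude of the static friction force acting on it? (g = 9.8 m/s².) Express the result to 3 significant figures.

For this body I = (1/2)MR², i.e. k = I/(MR²) = 0.5.
Newton's second law down the slope: Mg sinθ − f = Ma. The torque equation fR = Iα (with α = a/R) gives f = kMa.
Combining, a = g sinθ/(1+k) and f = kMa = kMg sinθ/(1+k).
f = 0.5 × 7.1 × 9.8 × sin15.3° / 1.5 ≈ 6.12 N.

f ≈ 6.12 N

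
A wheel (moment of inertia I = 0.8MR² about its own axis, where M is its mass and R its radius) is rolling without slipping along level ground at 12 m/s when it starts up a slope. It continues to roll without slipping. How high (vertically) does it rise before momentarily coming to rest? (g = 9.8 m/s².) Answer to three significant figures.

h ≈ 13.2 m

Here I = 0.8MR², so the shape factor k = I/(MR²) = 0.8.
Rolling without slipping gives ω = v/R, so the total kinetic energy is ½Mv² + ½Iω² = ½(1+k)Mv² = (9/10)Mv².
All of this converts to potential energy at the highest point: (9/10)Mv₀² = Mgh.
Thus h = (1+k)v₀²/(2g) = 1.8 × 12² / (2 × 9.8) ≈ 13.2 m.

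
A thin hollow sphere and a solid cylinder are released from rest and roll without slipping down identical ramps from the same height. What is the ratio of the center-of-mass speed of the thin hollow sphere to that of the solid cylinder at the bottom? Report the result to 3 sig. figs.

v_ratio ≈ 0.949

Each satisfies Mgh = ½(1+k)Mv² with k = I/(MR²), so v ∝ 1/√(1+k).
For the thin hollow sphere k = 2/3; for the solid cylinder k = 0.5.
v₁/v₂ = √((1+k₂)/(1+k₁)) = √(1.5/1.667) ≈ 0.949.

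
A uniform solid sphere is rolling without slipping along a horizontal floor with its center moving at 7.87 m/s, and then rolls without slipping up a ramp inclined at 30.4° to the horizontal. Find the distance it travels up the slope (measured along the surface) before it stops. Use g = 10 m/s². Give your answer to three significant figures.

d ≈ 8.57 m

With I = (2/5)MR², the ratio k = I/(MR²) is 0.4.
Pure rolling means v = ωR; then KE = ½Mv² + ½I(v/R)² = ½(1+k)Mv² = (7/10)Mv².
Setting this equal to Mgh gives the vertical rise h = (1+k)v₀²/(2g) = 1.4×7.87²/(2×10) = 4.336 m.
Along the incline, d = h/sinθ = 4.336/sin30.4° ≈ 8.57 m.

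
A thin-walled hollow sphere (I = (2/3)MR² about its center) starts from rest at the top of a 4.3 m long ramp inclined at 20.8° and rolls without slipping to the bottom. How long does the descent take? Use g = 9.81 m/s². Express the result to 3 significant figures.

Here I = (2/3)MR², so the shape factor k = I/(MR²) = 2/3.
Translational: Mg sinθ − f = Ma. Rotational about the CM: fR = Iα = kMRa, so f = kMa.
Hence a = g sinθ/(1+k) = 9.81×sin20.8°/1.667 = 2.09 m/s².
Starting from rest, L = ½at², so t = √(2L/a) = √(2×4.3/2.09) ≈ 2.03 s.

t ≈ 2.03 s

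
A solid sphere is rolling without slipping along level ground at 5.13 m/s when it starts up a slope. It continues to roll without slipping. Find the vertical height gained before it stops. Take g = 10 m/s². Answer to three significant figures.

With I = (2/5)MR², the ratio k = I/(MR²) is 0.4.
Rolling without slipping gives ω = v/R, so the total kinetic energy is ½Mv² + ½Iω² = ½(1+k)Mv² = (7/10)Mv².
At the top the kinetic energy is zero, so (7/10)Mv₀² = Mgh.
Thus h = (1+k)v₀²/(2g) = 1.4 × 5.13² / (2 × 10) ≈ 1.84 m.

h ≈ 1.84 m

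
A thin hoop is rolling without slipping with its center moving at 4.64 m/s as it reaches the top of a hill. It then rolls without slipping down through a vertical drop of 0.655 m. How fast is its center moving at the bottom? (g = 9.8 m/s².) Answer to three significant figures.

v ≈ 5.29 m/s

Here I = MR², so the shape factor k = I/(MR²) = 1.
Pure rolling means v = ωR; then KE = ½Mv² + ½I(v/R)² = ½(1+k)Mv² = Mv².
Energy conservation: Mv₀² + Mgh = Mv², so v² = v₀² + 2gh/(1+k).
v = √(4.64² + 2×9.8×0.655/2) = √27.95 ≈ 5.29 m/s.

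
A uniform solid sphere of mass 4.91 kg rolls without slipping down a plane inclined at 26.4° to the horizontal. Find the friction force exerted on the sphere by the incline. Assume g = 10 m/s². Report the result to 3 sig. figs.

Here I = (2/5)MR², so the shape factor k = I/(MR²) = 0.4.
Translational: Mg sinθ − f = Ma. Rotational about the CM: fR = Iα = kMRa, so f = kMa.
Combining, a = g sinθ/(1+k) and f = kMa = kMg sinθ/(1+k).
f = 0.4 × 4.91 × 10 × sin26.4° / 1.4 ≈ 6.24 N.

f ≈ 6.24 N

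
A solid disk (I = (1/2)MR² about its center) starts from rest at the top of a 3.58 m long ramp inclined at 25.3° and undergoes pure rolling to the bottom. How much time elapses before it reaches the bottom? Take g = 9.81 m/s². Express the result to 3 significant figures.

For this body I = (1/2)MR², i.e. k = I/(MR²) = 0.5.
Along the incline Mg sinθ − f = Ma, and torque about the center fR = Iα = kMR²(a/R) gives f = kMa.
Hence a = g sinθ/(1+k) = 9.81×sin25.3°/1.5 = 2.795 m/s².
With constant a from rest, t = √(2L/a) = √(2·3.58/2.795) ≈ 1.60 s.

t ≈ 1.60 s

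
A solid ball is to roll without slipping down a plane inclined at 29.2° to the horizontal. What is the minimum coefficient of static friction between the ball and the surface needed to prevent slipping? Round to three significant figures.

Here I = (2/5)MR², so the shape factor k = I/(MR²) = 0.4.
Along the incline Mg sinθ − f = Ma, and torque about the center fR = Iα = kMR²(a/R) gives f = kMa.
These give a = g sinθ/(1+k) and the required friction f = kMg sinθ/(1+k).
The normal force is N = Mg cosθ, so μ_min = f/N = k tanθ/(1+k).
μ_min = 0.4 × tan29.2° / 1.4 ≈ 0.160.

μ_min ≈ 0.160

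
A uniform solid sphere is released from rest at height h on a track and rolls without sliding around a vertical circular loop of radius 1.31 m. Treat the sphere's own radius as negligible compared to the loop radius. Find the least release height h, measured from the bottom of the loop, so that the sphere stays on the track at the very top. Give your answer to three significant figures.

h_min ≈ 3.54 m

The moment of inertia is (2/5)MR², giving k ≡ I/(MR²) = 0.4.
At the top, contact is just lost when gravity alone supplies the centripetal force: Mg = Mv_top²/r, i.e. v_top² = gr.
With ω = v/R, the kinetic energy at speed v is ½(1+k)Mv² = (7/10)Mv².
Energy conservation from release (height h) to the top (height 2r): Mgh = Mg(2r) + (7/10)M·gr.
Thus h_min = 2r + (1+k)r/2 = r(2 + 1.4/2) = 1.31 × 2.7 ≈ 3.54 m.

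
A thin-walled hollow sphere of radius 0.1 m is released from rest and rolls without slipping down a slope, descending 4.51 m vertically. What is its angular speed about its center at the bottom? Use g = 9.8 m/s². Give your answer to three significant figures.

ω ≈ 72.8 rad/s

Here I = (2/3)MR², so the shape factor k = I/(MR²) = 2/3.
Since it rolls without slipping, ω = v/R and KE = ½Mv² + ½Iω² = ½(1+k)Mv² = (5/6)Mv².
Energy conservation Mgh = ½(1+k)Mv² gives v = √(2gh/(1+k)) = √(2 × 9.8 × 4.51 / 1.667) = 7.283 m/s.
Then ω = v/R = 7.283 / 0.1 ≈ 72.8 rad/s.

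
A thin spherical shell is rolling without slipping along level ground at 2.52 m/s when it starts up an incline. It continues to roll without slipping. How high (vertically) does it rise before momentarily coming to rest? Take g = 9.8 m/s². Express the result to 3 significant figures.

For this body I = (2/3)MR², i.e. k = I/(MR²) = 2/3.
Pure rolling means v = ωR; then KE = ½Mv² + ½I(v/R)² = ½(1+k)Mv² = (5/6)Mv².
At the top the kinetic energy is zero, so (5/6)Mv₀² = Mgh.
Thus h = (1+k)v₀²/(2g) = 1.667 × 2.52² / (2 × 9.8) ≈ 0.540 m.

h ≈ 0.540 m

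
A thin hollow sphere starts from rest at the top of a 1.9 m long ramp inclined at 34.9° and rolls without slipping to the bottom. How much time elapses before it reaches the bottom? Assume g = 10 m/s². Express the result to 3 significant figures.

For this body I = (2/3)MR², i.e. k = I/(MR²) = 2/3.
Along the incline Mg sinθ − f = Ma, and torque about the center fR = Iα = kMR²(a/R) gives f = kMa.
Hence a = g sinθ/(1+k) = 10×sin34.9°/1.667 = 3.433 m/s².
With constant a from rest, t = √(2L/a) = √(2·1.9/3.433) ≈ 1.05 s.

t ≈ 1.05 s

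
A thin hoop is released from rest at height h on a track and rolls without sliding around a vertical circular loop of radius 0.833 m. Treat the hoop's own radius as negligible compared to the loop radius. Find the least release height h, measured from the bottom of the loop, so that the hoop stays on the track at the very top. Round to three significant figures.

With I = MR², the ratio k = I/(MR²) is 1.
At the top, contact is just lost when gravity alone supplies the centripetal force: Mg = Mv_top²/r, i.e. v_top² = gr.
With ω = v/R, the kinetic energy at speed v is ½(1+k)Mv² = Mv².
Energy conservation from release (height h) to the top (height 2r): Mgh = Mg(2r) + M·gr.
Thus h_min = 2r + (1+k)r/2 = r(2 + 2/2) = 0.833 × 3 ≈ 2.50 m.

h_min ≈ 2.50 m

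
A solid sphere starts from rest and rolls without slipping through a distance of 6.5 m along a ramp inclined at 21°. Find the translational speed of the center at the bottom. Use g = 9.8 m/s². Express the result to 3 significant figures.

v ≈ 5.71 m/s

Here I = (2/5)MR², so the shape factor k = I/(MR²) = 0.4.
Since it rolls without slipping, ω = v/R and KE = ½Mv² + ½Iω² = ½(1+k)Mv² = (7/10)Mv².
The vertical drop is h = L sinθ = 6.5 × sin21° = 2.329 m.
Energy conservation: Mgh = (7/10)Mv², so v = √(2gh/(1+k)) = √(2 × 9.8 × 2.329 / 1.4) ≈ 5.71 m/s.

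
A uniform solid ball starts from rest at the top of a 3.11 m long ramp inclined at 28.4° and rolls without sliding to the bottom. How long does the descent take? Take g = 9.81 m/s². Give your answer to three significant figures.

t ≈ 1.37 s

Here I = (2/5)MR², so the shape factor k = I/(MR²) = 0.4.
Newton's second law down the slope: Mg sinθ − f = Ma. The torque equation fR = Iα (with α = a/R) gives f = kMa.
Hence a = g sinθ/(1+k) = 9.81×sin28.4°/1.4 = 3.333 m/s².
Starting from rest, L = ½at², so t = √(2L/a) = √(2×3.11/3.333) ≈ 1.37 s.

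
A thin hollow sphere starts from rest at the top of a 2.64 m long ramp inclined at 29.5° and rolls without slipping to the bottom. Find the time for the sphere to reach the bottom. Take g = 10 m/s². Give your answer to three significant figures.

The moment of inertia is (2/3)MR², giving k ≡ I/(MR²) = 2/3.
Along the incline Mg sinθ − f = Ma, and torque about the center fR = Iα = kMR²(a/R) gives f = kMa.
Hence a = g sinθ/(1+k) = 10×sin29.5°/1.667 = 2.955 m/s².
Starting from rest, L = ½at², so t = √(2L/a) = √(2×2.64/2.955) ≈ 1.34 s.

t ≈ 1.34 s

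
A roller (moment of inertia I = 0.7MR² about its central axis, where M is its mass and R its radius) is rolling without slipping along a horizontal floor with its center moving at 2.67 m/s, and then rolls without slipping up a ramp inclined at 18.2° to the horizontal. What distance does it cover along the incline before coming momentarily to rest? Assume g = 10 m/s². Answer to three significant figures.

d ≈ 1.94 m

The moment of inertia is 0.7MR², giving k ≡ I/(MR²) = 0.7.
Pure rolling means v = ωR; then KE = ½Mv² + ½I(v/R)² = ½(1+k)Mv² = (17/20)Mv².
Setting this equal to Mgh gives the vertical rise h = (1+k)v₀²/(2g) = 1.7×2.67²/(2×10) = 0.606 m.
The distance along the slope is d = h/sinθ = 0.606/sin18.2° ≈ 1.94 m.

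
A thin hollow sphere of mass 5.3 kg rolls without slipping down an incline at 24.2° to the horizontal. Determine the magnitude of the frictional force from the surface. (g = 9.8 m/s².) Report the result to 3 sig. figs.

The moment of inertia is (2/3)MR², giving k ≡ I/(MR²) = 2/3.
Newton's second law down the slope: Mg sinθ − f = Ma. The torque equation fR = Iα (with α = a/R) gives f = kMa.
Combining, a = g sinθ/(1+k) and f = kMa = kMg sinθ/(1+k).
f = (2/3) × 5.3 × 9.8 × sin24.2° / 1.667 ≈ 8.52 N.

f ≈ 8.52 N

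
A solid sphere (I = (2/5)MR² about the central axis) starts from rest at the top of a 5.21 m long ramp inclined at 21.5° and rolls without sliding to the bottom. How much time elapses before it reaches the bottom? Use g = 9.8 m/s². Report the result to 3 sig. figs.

t ≈ 2.02 s

For this body I = (2/5)MR², i.e. k = I/(MR²) = 0.4.
Translational: Mg sinθ − f = Ma. Rotational about the CM: fR = Iα = kMRa, so f = kMa.
Hence a = g sinθ/(1+k) = 9.8×sin21.5°/1.4 = 2.566 m/s².
Starting from rest, L = ½at², so t = √(2L/a) = √(2×5.21/2.566) ≈ 2.02 s.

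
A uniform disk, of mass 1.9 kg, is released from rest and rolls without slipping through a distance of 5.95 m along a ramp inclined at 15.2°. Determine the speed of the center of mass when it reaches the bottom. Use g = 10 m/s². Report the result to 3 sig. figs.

v ≈ 4.56 m/s

With I = (1/2)MR², the ratio k = I/(MR²) is 0.5.
Rolling without slipping gives ω = v/R, so the total kinetic energy is ½Mv² + ½Iω² = ½(1+k)Mv² = (3/4)Mv².
The vertical drop is h = L sinθ = 5.95 × sin15.2° = 1.56 m.
Energy conservation: Mgh = (3/4)Mv², so v = √(2gh/(1+k)) = √(2 × 10 × 1.56 / 1.5) ≈ 4.56 m/s.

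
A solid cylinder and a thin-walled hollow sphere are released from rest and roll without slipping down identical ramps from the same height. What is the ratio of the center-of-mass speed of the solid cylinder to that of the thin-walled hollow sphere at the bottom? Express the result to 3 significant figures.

Each satisfies Mgh = ½(1+k)Mv² with k = I/(MR²), so v ∝ 1/√(1+k).
For the solid cylinder k = 0.5; for the thin-walled hollow sphere k = 2/3.
v₁/v₂ = √((1+k₂)/(1+k₁)) = √(1.667/1.5) ≈ 1.05.

v_ratio ≈ 1.05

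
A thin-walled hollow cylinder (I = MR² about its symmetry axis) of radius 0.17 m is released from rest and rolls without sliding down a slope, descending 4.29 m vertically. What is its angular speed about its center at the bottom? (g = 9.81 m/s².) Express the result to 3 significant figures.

With I = MR², the ratio k = I/(MR²) is 1.
The rolling condition ω = v/R makes the rotational term ½I(v/R)² = ½kMv², so KE_total = ½(1+k)Mv² = Mv².
Energy conservation Mgh = ½(1+k)Mv² gives v = √(2gh/(1+k)) = √(2 × 9.81 × 4.29 / 2) = 6.487 m/s.
The angular speed follows from ω = v/R = 6.487/0.17 ≈ 38.2 rad/s.

ω ≈ 38.2 rad/s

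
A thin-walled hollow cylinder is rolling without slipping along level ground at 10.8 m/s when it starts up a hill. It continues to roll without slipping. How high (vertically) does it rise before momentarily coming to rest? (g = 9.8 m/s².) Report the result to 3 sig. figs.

h ≈ 11.9 m

For this body I = MR², i.e. k = I/(MR²) = 1.
The rolling condition ω = v/R makes the rotational term ½I(v/R)² = ½kMv², so KE_total = ½(1+k)Mv² = Mv².
At the top the kinetic energy is zero, so Mv₀² = Mgh.
Thus h = (1+k)v₀²/(2g) = 2 × 10.8² / (2 × 9.8) ≈ 11.9 m.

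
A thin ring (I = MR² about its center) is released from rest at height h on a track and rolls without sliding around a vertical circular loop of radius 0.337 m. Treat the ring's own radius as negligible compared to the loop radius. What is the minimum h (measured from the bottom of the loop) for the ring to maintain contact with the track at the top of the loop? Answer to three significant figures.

h_min ≈ 1.01 m

The moment of inertia is MR², giving k ≡ I/(MR²) = 1.
At the top of the loop, the minimum-contact condition is Mg = Mv_top²/r, so v_top² = gr.
With ω = v/R, the kinetic energy at speed v is ½(1+k)Mv² = Mv².
Energy conservation from release (height h) to the top (height 2r): Mgh = Mg(2r) + M·gr.
Thus h_min = 2r + (1+k)r/2 = r(2 + 2/2) = 0.337 × 3 ≈ 1.01 m.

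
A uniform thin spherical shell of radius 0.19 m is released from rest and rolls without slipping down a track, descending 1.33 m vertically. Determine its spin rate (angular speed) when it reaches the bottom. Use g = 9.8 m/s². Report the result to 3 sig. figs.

For this body I = (2/3)MR², i.e. k = I/(MR²) = 2/3.
The rolling condition ω = v/R makes the rotational term ½I(v/R)² = ½kMv², so KE_total = ½(1+k)Mv² = (5/6)Mv².
Energy conservation Mgh = ½(1+k)Mv² gives v = √(2gh/(1+k)) = √(2 × 9.8 × 1.33 / 1.667) = 3.955 m/s.
The angular speed follows from ω = v/R = 3.955/0.19 ≈ 20.8 rad/s.

ω ≈ 20.8 rad/s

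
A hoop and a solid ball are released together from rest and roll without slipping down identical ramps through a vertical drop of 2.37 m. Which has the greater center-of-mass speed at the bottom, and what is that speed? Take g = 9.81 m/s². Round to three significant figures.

the solid ball, at v ≈ 5.76 m/s

For rolling without slipping, Mgh = ½(1+k)Mv² where k = I/(MR²), so v = √(2gh/(1+k)).
Hoop: k = 1, giving v = √(2×9.81×2.37/2) = 4.822 m/s.
Solid ball: k = 0.4, giving v = √(2×9.81×2.37/1.4) = 5.763 m/s.
The smaller k wins: the solid ball, at ≈ 5.76 m/s.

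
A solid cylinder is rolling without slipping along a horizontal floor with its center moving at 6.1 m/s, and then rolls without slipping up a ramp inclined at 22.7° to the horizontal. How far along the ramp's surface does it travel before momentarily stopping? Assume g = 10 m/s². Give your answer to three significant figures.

d ≈ 7.23 m

The moment of inertia is (1/2)MR², giving k ≡ I/(MR²) = 0.5.
Rolling without slipping gives ω = v/R, so the total kinetic energy is ½Mv² + ½Iω² = ½(1+k)Mv² = (3/4)Mv².
Setting this equal to Mgh gives the vertical rise h = (1+k)v₀²/(2g) = 1.5×6.1²/(2×10) = 2.791 m.
Along the incline, d = h/sinθ = 2.791/sin22.7° ≈ 7.23 m.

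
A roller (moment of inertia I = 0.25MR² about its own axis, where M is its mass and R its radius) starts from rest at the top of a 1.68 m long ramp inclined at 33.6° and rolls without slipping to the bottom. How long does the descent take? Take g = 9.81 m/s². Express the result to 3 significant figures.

t ≈ 0.880 s

Here I = 0.25MR², so the shape factor k = I/(MR²) = 0.25.
Along the incline Mg sinθ − f = Ma, and torque about the center fR = Iα = kMR²(a/R) gives f = kMa.
Hence a = g sinθ/(1+k) = 9.81×sin33.6°/1.25 = 4.343 m/s².
Starting from rest, L = ½at², so t = √(2L/a) = √(2×1.68/4.343) ≈ 0.880 s.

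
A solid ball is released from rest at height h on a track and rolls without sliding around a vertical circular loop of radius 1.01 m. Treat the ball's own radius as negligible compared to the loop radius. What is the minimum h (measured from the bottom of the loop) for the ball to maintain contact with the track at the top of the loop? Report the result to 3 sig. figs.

h_min ≈ 2.73 m

Here I = (2/5)MR², so the shape factor k = I/(MR²) = 0.4.
At the top, contact is just lost when gravity alone supplies the centripetal force: Mg = Mv_top²/r, i.e. v_top² = gr.
With ω = v/R, the kinetic energy at speed v is ½(1+k)Mv² = (7/10)Mv².
Energy conservation from release (height h) to the top (height 2r): Mgh = Mg(2r) + (7/10)M·gr.
Thus h_min = 2r + (1+k)r/2 = r(2 + 1.4/2) = 1.01 × 2.7 ≈ 2.73 m.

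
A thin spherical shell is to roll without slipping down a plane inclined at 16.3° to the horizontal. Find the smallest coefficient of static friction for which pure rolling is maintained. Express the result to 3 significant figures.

For this body I = (2/3)MR², i.e. k = I/(MR²) = 2/3.
Translational: Mg sinθ − f = Ma. Rotational about the CM: fR = Iα = kMRa, so f = kMa.
These give a = g sinθ/(1+k) and the required friction f = kMg sinθ/(1+k).
With N = Mg cosθ, the no-slip condition f ≤ μN gives μ_min = f/N = k tanθ/(1+k).
μ_min = (2/3) × tan16.3° / 1.667 ≈ 0.117.

μ_min ≈ 0.117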